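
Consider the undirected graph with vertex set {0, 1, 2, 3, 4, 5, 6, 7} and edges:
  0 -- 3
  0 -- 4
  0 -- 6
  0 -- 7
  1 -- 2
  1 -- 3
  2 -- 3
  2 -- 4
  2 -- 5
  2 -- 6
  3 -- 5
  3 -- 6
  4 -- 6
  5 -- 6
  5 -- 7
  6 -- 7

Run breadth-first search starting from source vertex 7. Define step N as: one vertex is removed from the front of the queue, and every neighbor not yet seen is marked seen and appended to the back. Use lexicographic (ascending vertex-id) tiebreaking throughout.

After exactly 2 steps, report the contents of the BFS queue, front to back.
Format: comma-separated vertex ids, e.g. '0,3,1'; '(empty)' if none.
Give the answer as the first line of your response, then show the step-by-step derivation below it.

5,6,3,4

step 1: dequeue 7; queue=[0,5,6]; order=7
step 2: dequeue 0; queue=[5,6,3,4]; order=7,0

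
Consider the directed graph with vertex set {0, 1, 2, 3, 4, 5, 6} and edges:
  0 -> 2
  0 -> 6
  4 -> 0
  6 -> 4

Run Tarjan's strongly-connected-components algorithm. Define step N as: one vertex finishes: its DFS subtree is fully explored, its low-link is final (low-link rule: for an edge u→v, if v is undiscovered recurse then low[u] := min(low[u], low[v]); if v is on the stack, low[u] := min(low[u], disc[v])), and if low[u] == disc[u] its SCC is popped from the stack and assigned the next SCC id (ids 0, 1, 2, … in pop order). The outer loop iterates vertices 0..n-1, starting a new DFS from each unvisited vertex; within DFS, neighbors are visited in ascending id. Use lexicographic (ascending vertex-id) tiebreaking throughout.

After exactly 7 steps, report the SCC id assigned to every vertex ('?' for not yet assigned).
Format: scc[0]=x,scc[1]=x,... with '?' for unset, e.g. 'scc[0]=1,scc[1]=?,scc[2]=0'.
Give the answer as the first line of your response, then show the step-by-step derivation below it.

scc[0]=1,scc[1]=2,scc[2]=0,scc[3]=3,scc[4]=1,scc[5]=4,scc[6]=1

step 1: low=(low[0]=0,low[1]=?,low[2]=1,low[3]=?,low[4]=?,low[5]=?,low[6]=?); scc=(scc[0]=?,scc[1]=?,scc[2]=0,scc[3]=?,scc[4]=?,scc[5]=?,scc[6]=?)
step 2: low=(low[0]=0,low[1]=?,low[2]=1,low[3]=?,low[4]=0,low[5]=?,low[6]=2); scc=(scc[0]=?,scc[1]=?,scc[2]=0,scc[3]=?,scc[4]=?,scc[5]=?,scc[6]=?)
step 3: low=(low[0]=0,low[1]=?,low[2]=1,low[3]=?,low[4]=0,low[5]=?,low[6]=0); scc=(scc[0]=?,scc[1]=?,scc[2]=0,scc[3]=?,scc[4]=?,scc[5]=?,scc[6]=?)
step 4: low=(low[0]=0,low[1]=?,low[2]=1,low[3]=?,low[4]=0,low[5]=?,low[6]=0); scc=(scc[0]=1,scc[1]=?,scc[2]=0,scc[3]=?,scc[4]=1,scc[5]=?,scc[6]=1)
step 5: low=(low[0]=0,low[1]=4,low[2]=1,low[3]=?,low[4]=0,low[5]=?,low[6]=0); scc=(scc[0]=1,scc[1]=2,scc[2]=0,scc[3]=?,scc[4]=1,scc[5]=?,scc[6]=1)
step 6: low=(low[0]=0,low[1]=4,low[2]=1,low[3]=5,low[4]=0,low[5]=?,low[6]=0); scc=(scc[0]=1,scc[1]=2,scc[2]=0,scc[3]=3,scc[4]=1,scc[5]=?,scc[6]=1)
step 7: low=(low[0]=0,low[1]=4,low[2]=1,low[3]=5,low[4]=0,low[5]=6,low[6]=0); scc=(scc[0]=1,scc[1]=2,scc[2]=0,scc[3]=3,scc[4]=1,scc[5]=4,scc[6]=1)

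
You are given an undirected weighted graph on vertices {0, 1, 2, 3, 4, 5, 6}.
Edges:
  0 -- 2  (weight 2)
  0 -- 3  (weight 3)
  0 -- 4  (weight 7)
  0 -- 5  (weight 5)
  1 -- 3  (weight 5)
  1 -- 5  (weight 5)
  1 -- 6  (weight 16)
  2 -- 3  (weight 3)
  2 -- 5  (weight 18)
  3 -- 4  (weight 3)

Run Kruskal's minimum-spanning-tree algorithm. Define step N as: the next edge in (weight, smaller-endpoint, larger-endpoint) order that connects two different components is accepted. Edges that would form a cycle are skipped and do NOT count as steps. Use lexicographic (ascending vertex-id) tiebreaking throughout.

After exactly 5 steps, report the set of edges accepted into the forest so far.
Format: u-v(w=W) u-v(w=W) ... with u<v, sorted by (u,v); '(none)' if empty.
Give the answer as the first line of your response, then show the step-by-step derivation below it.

0-2(w=2) 0-3(w=3) 0-5(w=5) 1-3(w=5) 3-4(w=3)

step 1: add edge 0-2 (w=2); MST = {0-2(w=2)}
step 2: add edge 0-3 (w=3); MST = {0-2(w=2) 0-3(w=3)}
step 3: add edge 3-4 (w=3); MST = {0-2(w=2) 0-3(w=3) 3-4(w=3)}
step 4: add edge 0-5 (w=5); MST = {0-2(w=2) 0-3(w=3) 0-5(w=5) 3-4(w=3)}
step 5: add edge 1-3 (w=5); MST = {0-2(w=2) 0-3(w=3) 0-5(w=5) 1-3(w=5) 3-4(w=3)}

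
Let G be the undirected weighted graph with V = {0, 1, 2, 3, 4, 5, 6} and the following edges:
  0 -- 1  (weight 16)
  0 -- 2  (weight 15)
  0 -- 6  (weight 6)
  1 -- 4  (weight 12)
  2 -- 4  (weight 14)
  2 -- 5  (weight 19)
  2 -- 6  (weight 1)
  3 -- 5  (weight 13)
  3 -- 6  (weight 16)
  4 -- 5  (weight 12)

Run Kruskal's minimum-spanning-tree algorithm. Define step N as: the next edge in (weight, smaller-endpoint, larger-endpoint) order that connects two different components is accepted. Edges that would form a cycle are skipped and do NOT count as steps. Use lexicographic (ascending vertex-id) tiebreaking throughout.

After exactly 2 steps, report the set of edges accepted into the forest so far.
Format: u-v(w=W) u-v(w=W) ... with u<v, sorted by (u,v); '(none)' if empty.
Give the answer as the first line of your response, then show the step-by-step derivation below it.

0-6(w=6) 2-6(w=1)

step 1: add edge 2-6 (w=1); MST = {2-6(w=1)}
step 2: add edge 0-6 (w=6); MST = {0-6(w=6) 2-6(w=1)}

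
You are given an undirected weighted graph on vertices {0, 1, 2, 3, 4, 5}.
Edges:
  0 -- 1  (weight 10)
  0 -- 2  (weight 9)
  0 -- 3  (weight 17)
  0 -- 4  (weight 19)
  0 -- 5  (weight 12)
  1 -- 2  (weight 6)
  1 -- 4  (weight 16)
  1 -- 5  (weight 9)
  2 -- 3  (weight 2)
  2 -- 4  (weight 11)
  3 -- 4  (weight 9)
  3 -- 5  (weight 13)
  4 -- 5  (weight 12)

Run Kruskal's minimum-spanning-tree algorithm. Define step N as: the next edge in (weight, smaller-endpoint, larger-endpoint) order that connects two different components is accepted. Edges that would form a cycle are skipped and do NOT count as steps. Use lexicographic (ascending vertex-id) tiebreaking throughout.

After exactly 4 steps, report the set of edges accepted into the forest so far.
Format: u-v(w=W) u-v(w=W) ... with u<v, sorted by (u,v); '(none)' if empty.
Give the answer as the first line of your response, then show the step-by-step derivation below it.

0-2(w=9) 1-2(w=6) 1-5(w=9) 2-3(w=2)

step 1: add edge 2-3 (w=2); MST = {2-3(w=2)}
step 2: add edge 1-2 (w=6); MST = {1-2(w=6) 2-3(w=2)}
step 3: add edge 0-2 (w=9); MST = {0-2(w=9) 1-2(w=6) 2-3(w=2)}
step 4: add edge 1-5 (w=9); MST = {0-2(w=9) 1-2(w=6) 1-5(w=9) 2-3(w=2)}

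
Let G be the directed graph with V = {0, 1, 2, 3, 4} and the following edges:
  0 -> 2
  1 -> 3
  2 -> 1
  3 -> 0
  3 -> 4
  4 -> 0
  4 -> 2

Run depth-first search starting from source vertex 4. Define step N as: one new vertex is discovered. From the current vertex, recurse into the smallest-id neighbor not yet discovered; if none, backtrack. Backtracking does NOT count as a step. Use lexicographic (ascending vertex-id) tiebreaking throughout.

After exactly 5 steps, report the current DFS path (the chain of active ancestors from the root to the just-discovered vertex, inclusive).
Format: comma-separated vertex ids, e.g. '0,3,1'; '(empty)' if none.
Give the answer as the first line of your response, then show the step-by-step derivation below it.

4,0,2,1,3

step 1: discover 4; path=4; order=4
step 2: discover 0; path=4>0; order=4,0
step 3: discover 2; path=4>0>2; order=4,0,2
step 4: discover 1; path=4>0>2>1; order=4,0,2,1
step 5: discover 3; path=4>0>2>1>3; order=4,0,2,1,3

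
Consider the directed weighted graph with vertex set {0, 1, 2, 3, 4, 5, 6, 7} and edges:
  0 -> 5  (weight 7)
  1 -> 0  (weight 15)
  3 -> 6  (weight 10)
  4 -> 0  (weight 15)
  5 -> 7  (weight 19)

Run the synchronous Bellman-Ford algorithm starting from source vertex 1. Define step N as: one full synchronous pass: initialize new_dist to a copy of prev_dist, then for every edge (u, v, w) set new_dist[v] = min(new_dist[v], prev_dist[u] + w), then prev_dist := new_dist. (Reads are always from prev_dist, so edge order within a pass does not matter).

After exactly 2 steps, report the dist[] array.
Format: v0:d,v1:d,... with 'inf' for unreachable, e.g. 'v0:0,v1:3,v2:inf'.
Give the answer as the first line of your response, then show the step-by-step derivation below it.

v0:15,v1:0,v2:inf,v3:inf,v4:inf,v5:22,v6:inf,v7:inf

step 1: dist = v0:15,v1:0,v2:inf,v3:inf,v4:inf,v5:inf,v6:inf,v7:inf
step 2: dist = v0:15,v1:0,v2:inf,v3:inf,v4:inf,v5:22,v6:inf,v7:inf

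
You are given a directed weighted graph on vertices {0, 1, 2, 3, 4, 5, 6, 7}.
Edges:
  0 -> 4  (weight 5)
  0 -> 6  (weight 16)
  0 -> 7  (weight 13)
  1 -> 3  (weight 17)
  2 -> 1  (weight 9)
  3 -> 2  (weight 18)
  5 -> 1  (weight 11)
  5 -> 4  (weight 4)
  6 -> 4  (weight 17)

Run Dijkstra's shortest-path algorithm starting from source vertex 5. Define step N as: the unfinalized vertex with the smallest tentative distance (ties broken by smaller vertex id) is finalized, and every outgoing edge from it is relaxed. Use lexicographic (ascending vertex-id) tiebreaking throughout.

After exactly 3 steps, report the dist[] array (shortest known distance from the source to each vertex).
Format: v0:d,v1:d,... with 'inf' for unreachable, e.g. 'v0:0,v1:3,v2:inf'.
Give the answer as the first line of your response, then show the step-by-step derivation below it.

v0:inf,v1:11,v2:inf,v3:28,v4:4,v5:0,v6:inf,v7:inf

step 1: dist = v0:inf,v1:11,v2:inf,v3:inf,v4:4,v5:0,v6:inf,v7:inf
step 2: dist = v0:inf,v1:11,v2:inf,v3:inf,v4:4,v5:0,v6:inf,v7:inf
step 3: dist = v0:inf,v1:11,v2:inf,v3:28,v4:4,v5:0,v6:inf,v7:inf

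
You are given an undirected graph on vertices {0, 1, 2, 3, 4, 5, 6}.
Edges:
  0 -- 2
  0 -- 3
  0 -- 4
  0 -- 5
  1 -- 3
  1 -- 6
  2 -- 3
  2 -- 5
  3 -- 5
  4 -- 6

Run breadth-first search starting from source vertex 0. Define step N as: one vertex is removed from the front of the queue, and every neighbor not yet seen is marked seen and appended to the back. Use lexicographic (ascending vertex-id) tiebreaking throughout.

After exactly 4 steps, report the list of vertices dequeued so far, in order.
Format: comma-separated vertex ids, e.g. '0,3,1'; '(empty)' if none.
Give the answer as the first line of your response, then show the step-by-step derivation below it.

0,2,3,4

step 1: dequeue 0; queue=[2,3,4,5]; order=0
step 2: dequeue 2; queue=[3,4,5]; order=0,2
step 3: dequeue 3; queue=[4,5,1]; order=0,2,3
step 4: dequeue 4; queue=[5,1,6]; order=0,2,3,4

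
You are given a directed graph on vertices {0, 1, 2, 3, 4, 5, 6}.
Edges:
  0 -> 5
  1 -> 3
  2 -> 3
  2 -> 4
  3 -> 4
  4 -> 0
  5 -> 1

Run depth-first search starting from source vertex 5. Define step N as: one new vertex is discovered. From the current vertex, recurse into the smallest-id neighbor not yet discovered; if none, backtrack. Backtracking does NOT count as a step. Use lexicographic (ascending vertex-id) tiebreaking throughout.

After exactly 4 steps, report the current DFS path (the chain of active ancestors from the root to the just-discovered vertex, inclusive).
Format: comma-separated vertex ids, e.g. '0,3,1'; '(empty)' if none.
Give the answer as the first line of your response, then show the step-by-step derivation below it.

5,1,3,4

step 1: discover 5; path=5; order=5
step 2: discover 1; path=5>1; order=5,1
step 3: discover 3; path=5>1>3; order=5,1,3
step 4: discover 4; path=5>1>3>4; order=5,1,3,4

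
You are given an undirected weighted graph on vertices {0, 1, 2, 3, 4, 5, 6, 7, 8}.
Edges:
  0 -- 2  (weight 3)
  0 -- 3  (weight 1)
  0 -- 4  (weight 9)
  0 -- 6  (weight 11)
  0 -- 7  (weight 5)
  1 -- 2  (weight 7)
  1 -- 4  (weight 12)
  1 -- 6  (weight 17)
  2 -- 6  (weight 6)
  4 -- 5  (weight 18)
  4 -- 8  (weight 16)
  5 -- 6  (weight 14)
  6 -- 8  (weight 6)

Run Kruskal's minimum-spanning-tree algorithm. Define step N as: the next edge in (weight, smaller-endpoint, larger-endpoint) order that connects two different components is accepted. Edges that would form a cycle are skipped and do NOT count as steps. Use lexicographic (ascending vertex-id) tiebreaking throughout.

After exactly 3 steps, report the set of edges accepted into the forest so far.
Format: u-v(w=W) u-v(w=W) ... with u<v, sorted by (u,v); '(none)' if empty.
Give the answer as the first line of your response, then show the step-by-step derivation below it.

0-2(w=3) 0-3(w=1) 0-7(w=5)

step 1: add edge 0-3 (w=1); MST = {0-3(w=1)}
step 2: add edge 0-2 (w=3); MST = {0-2(w=3) 0-3(w=1)}
step 3: add edge 0-7 (w=5); MST = {0-2(w=3) 0-3(w=1) 0-7(w=5)}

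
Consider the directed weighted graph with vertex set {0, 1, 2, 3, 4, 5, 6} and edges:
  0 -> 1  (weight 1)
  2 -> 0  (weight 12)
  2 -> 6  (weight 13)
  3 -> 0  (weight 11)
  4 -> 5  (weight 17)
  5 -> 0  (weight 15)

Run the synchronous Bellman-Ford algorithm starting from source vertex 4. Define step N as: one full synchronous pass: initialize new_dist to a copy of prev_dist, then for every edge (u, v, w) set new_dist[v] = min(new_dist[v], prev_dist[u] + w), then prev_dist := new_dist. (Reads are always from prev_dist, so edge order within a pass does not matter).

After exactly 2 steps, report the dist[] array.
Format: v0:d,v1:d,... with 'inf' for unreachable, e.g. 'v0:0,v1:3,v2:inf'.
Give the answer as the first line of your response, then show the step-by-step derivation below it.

v0:32,v1:inf,v2:inf,v3:inf,v4:0,v5:17,v6:inf

step 1: dist = v0:inf,v1:inf,v2:inf,v3:inf,v4:0,v5:17,v6:inf
step 2: dist = v0:32,v1:inf,v2:inf,v3:inf,v4:0,v5:17,v6:inf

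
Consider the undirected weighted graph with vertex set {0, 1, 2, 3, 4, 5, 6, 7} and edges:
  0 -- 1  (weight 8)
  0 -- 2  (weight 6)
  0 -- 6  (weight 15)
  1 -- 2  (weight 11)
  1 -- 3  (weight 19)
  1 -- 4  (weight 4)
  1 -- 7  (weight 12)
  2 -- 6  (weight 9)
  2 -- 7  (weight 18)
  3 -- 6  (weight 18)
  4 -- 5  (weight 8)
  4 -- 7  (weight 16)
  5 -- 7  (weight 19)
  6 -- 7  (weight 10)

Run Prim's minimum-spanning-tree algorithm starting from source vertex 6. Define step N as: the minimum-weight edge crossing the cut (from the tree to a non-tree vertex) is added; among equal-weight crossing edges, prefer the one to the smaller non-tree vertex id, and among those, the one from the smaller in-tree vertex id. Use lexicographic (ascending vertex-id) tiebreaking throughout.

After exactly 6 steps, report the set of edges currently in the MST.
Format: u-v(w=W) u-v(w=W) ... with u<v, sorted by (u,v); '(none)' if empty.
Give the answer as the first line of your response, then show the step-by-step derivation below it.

0-1(w=8) 0-2(w=6) 1-4(w=4) 2-6(w=9) 4-5(w=8) 6-7(w=10)

step 1: add edge 2-6 (w=9); MST = {2-6(w=9)}
step 2: add edge 0-2 (w=6); MST = {0-2(w=6) 2-6(w=9)}
step 3: add edge 0-1 (w=8); MST = {0-1(w=8) 0-2(w=6) 2-6(w=9)}
step 4: add edge 1-4 (w=4); MST = {0-1(w=8) 0-2(w=6) 1-4(w=4) 2-6(w=9)}
step 5: add edge 4-5 (w=8); MST = {0-1(w=8) 0-2(w=6) 1-4(w=4) 2-6(w=9) 4-5(w=8)}
step 6: add edge 6-7 (w=10); MST = {0-1(w=8) 0-2(w=6) 1-4(w=4) 2-6(w=9) 4-5(w=8) 6-7(w=10)}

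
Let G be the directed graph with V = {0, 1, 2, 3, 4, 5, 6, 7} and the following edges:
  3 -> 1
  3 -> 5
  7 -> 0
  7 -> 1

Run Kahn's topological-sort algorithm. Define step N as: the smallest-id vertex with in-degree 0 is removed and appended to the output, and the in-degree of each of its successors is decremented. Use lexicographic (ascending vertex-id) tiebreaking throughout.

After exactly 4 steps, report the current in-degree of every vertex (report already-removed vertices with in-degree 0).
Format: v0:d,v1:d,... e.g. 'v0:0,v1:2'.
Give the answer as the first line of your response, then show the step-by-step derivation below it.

v0:1,v1:1,v2:0,v3:0,v4:0,v5:0,v6:0,v7:0

step 1: output 2; order=[2]; indeg=(1,2,0,0,0,1,0,0)
step 2: output 3; order=[2,3]; indeg=(1,1,0,0,0,0,0,0)
step 3: output 4; order=[2,3,4]; indeg=(1,1,0,0,0,0,0,0)
step 4: output 5; order=[2,3,4,5]; indeg=(1,1,0,0,0,0,0,0)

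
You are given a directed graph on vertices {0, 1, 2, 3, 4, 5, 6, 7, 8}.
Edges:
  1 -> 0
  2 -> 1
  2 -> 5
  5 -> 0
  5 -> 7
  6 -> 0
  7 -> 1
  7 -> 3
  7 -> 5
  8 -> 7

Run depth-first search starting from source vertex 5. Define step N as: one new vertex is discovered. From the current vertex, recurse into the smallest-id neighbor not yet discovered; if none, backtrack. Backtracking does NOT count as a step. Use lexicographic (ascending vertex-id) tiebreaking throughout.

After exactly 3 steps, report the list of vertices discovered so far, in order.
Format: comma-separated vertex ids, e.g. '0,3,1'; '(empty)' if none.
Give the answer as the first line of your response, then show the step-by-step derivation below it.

5,0,7

step 1: discover 5; path=5; order=5
step 2: discover 0; path=5>0; order=5,0
step 3: discover 7; path=5>7; order=5,0,7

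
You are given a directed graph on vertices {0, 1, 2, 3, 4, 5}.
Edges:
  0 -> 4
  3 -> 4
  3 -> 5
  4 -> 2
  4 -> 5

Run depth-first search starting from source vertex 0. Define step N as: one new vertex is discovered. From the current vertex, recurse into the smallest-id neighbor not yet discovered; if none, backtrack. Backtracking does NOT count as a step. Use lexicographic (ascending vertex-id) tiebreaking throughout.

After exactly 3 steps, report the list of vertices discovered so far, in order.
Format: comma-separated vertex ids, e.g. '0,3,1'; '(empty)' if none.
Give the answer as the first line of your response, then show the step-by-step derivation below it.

0,4,2

step 1: discover 0; path=0; order=0
step 2: discover 4; path=0>4; order=0,4
step 3: discover 2; path=0>4>2; order=0,4,2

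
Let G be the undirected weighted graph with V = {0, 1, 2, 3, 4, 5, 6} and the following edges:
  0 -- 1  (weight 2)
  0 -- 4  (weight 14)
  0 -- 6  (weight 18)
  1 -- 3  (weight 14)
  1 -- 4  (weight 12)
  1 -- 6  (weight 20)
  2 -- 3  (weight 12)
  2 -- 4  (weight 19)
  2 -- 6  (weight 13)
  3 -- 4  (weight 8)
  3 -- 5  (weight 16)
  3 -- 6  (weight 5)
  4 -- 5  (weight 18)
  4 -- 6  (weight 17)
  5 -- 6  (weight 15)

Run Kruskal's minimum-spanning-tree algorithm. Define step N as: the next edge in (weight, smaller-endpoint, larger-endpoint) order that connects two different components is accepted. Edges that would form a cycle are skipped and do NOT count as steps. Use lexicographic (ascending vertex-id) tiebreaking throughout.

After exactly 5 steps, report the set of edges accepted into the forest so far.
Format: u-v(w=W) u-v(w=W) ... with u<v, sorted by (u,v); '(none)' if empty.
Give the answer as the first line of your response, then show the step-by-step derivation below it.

0-1(w=2) 1-4(w=12) 2-3(w=12) 3-4(w=8) 3-6(w=5)

step 1: add edge 0-1 (w=2); MST = {0-1(w=2)}
step 2: add edge 3-6 (w=5); MST = {0-1(w=2) 3-6(w=5)}
step 3: add edge 3-4 (w=8); MST = {0-1(w=2) 3-4(w=8) 3-6(w=5)}
step 4: add edge 1-4 (w=12); MST = {0-1(w=2) 1-4(w=12) 3-4(w=8) 3-6(w=5)}
step 5: add edge 2-3 (w=12); MST = {0-1(w=2) 1-4(w=12) 2-3(w=12) 3-4(w=8) 3-6(w=5)}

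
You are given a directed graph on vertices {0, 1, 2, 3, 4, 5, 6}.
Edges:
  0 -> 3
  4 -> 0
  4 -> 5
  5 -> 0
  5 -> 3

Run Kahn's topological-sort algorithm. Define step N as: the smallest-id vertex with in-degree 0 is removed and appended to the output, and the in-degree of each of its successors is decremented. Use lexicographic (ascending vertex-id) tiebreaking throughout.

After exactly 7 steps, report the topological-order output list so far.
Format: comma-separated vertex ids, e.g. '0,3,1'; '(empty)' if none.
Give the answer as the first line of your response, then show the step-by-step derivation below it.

1,2,4,5,0,3,6

step 1: output 1; order=[1]; indeg=(2,0,0,2,0,1,0)
step 2: output 2; order=[1,2]; indeg=(2,0,0,2,0,1,0)
step 3: output 4; order=[1,2,4]; indeg=(1,0,0,2,0,0,0)
step 4: output 5; order=[1,2,4,5]; indeg=(0,0,0,1,0,0,0)
step 5: output 0; order=[1,2,4,5,0]; indeg=(0,0,0,0,0,0,0)
step 6: output 3; order=[1,2,4,5,0,3]; indeg=(0,0,0,0,0,0,0)
step 7: output 6; order=[1,2,4,5,0,3,6]; indeg=(0,0,0,0,0,0,0)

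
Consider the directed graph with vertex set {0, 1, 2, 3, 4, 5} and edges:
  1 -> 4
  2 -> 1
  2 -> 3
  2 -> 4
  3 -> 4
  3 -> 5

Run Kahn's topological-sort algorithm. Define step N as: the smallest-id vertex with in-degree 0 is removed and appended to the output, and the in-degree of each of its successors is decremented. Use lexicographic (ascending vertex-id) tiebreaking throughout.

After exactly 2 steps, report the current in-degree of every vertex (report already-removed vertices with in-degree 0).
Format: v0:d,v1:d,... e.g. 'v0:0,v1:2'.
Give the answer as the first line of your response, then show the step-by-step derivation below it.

v0:0,v1:0,v2:0,v3:0,v4:2,v5:1

step 1: output 0; order=[0]; indeg=(0,1,0,1,3,1)
step 2: output 2; order=[0,2]; indeg=(0,0,0,0,2,1)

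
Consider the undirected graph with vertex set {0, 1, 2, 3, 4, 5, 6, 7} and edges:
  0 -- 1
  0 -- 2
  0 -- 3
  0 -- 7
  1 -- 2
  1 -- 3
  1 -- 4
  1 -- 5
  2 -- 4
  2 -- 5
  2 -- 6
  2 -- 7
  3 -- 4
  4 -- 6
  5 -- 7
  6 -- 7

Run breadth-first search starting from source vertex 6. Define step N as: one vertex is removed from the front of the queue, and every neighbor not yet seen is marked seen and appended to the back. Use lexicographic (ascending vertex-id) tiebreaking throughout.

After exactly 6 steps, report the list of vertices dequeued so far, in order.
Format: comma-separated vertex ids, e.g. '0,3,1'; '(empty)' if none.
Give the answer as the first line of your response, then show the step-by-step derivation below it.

6,2,4,7,0,1

step 1: dequeue 6; queue=[2,4,7]; order=6
step 2: dequeue 2; queue=[4,7,0,1,5]; order=6,2
step 3: dequeue 4; queue=[7,0,1,5,3]; order=6,2,4
step 4: dequeue 7; queue=[0,1,5,3]; order=6,2,4,7
step 5: dequeue 0; queue=[1,5,3]; order=6,2,4,7,0
step 6: dequeue 1; queue=[5,3]; order=6,2,4,7,0,1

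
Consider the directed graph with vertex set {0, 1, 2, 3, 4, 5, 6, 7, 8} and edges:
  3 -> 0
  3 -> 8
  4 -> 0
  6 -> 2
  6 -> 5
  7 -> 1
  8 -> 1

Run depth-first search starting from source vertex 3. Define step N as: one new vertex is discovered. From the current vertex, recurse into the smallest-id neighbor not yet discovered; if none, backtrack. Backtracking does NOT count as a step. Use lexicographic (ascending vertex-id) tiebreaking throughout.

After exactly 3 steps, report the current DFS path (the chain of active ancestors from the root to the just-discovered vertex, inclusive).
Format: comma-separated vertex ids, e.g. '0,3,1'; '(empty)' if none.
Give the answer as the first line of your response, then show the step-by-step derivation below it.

3,8

step 1: discover 3; path=3; order=3
step 2: discover 0; path=3>0; order=3,0
step 3: discover 8; path=3>8; order=3,0,8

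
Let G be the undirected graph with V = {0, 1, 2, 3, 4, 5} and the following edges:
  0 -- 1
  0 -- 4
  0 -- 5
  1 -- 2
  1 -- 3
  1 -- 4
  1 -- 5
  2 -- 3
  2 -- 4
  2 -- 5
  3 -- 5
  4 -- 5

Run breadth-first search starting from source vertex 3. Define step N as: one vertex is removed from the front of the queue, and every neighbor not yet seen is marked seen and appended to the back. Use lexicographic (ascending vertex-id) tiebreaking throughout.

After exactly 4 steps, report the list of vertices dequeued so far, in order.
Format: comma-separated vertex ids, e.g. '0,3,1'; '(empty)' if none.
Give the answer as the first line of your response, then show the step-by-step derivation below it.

3,1,2,5

step 1: dequeue 3; queue=[1,2,5]; order=3
step 2: dequeue 1; queue=[2,5,0,4]; order=3,1
step 3: dequeue 2; queue=[5,0,4]; order=3,1,2
step 4: dequeue 5; queue=[0,4]; order=3,1,2,5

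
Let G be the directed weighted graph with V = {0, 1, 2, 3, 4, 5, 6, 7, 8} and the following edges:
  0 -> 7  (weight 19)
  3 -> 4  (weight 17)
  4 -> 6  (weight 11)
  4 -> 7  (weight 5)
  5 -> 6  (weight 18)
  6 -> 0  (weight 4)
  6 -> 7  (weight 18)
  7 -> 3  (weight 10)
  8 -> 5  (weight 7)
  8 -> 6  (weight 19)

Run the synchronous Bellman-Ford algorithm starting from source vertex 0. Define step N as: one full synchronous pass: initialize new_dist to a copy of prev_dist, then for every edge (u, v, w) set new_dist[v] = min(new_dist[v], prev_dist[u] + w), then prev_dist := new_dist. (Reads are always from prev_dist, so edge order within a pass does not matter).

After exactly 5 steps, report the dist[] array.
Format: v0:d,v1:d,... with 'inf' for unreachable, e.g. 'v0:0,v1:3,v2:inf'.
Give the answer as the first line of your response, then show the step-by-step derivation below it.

v0:0,v1:inf,v2:inf,v3:29,v4:46,v5:inf,v6:57,v7:19,v8:inf

step 1: dist = v0:0,v1:inf,v2:inf,v3:inf,v4:inf,v5:inf,v6:inf,v7:19,v8:inf
step 2: dist = v0:0,v1:inf,v2:inf,v3:29,v4:inf,v5:inf,v6:inf,v7:19,v8:inf
step 3: dist = v0:0,v1:inf,v2:inf,v3:29,v4:46,v5:inf,v6:inf,v7:19,v8:inf
step 4: dist = v0:0,v1:inf,v2:inf,v3:29,v4:46,v5:inf,v6:57,v7:19,v8:inf
step 5: dist = v0:0,v1:inf,v2:inf,v3:29,v4:46,v5:inf,v6:57,v7:19,v8:inf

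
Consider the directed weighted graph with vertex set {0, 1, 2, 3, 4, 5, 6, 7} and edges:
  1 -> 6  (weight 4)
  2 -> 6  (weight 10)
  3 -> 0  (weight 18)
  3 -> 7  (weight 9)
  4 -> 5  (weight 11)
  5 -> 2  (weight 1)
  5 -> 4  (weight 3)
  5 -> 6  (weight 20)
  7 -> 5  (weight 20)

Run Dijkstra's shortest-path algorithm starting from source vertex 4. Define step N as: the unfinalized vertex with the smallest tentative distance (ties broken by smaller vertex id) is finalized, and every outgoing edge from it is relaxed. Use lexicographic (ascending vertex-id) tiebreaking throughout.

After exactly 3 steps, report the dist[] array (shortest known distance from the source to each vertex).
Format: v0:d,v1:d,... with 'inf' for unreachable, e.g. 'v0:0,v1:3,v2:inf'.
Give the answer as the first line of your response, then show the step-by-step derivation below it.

v0:inf,v1:inf,v2:12,v3:inf,v4:0,v5:11,v6:22,v7:inf

step 1: dist = v0:inf,v1:inf,v2:inf,v3:inf,v4:0,v5:11,v6:inf,v7:inf
step 2: dist = v0:inf,v1:inf,v2:12,v3:inf,v4:0,v5:11,v6:31,v7:inf
step 3: dist = v0:inf,v1:inf,v2:12,v3:inf,v4:0,v5:11,v6:22,v7:inf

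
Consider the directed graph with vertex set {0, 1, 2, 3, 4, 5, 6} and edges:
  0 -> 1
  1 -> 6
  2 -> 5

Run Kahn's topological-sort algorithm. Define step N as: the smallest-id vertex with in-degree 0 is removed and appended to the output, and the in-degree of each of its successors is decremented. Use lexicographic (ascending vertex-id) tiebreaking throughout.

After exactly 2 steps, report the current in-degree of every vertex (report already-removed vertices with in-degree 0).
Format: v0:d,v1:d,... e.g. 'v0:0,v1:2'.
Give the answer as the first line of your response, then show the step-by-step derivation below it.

v0:0,v1:0,v2:0,v3:0,v4:0,v5:1,v6:0

step 1: output 0; order=[0]; indeg=(0,0,0,0,0,1,1)
step 2: output 1; order=[0,1]; indeg=(0,0,0,0,0,1,0)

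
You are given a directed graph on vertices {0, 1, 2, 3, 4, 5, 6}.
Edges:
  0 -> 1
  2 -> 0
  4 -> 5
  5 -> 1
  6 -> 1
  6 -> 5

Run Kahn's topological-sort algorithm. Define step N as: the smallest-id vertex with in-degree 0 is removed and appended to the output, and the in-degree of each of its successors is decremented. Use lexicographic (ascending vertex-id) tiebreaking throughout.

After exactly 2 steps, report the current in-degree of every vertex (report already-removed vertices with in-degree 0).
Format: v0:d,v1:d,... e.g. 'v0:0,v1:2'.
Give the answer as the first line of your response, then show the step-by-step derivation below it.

v0:0,v1:2,v2:0,v3:0,v4:0,v5:2,v6:0

step 1: output 2; order=[2]; indeg=(0,3,0,0,0,2,0)
step 2: output 0; order=[2,0]; indeg=(0,2,0,0,0,2,0)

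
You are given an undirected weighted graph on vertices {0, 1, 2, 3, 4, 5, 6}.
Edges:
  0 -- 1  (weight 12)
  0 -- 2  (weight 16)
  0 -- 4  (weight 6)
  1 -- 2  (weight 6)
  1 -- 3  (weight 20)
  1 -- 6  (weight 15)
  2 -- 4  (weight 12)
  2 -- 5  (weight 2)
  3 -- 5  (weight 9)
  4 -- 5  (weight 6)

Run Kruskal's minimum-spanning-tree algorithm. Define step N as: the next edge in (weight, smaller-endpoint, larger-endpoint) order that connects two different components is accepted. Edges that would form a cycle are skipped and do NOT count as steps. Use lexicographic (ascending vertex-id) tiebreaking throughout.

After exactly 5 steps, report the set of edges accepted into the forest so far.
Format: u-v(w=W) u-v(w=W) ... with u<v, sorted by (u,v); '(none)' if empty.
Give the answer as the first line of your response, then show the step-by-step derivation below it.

0-4(w=6) 1-2(w=6) 2-5(w=2) 3-5(w=9) 4-5(w=6)

step 1: add edge 2-5 (w=2); MST = {2-5(w=2)}
step 2: add edge 0-4 (w=6); MST = {0-4(w=6) 2-5(w=2)}
step 3: add edge 1-2 (w=6); MST = {0-4(w=6) 1-2(w=6) 2-5(w=2)}
step 4: add edge 4-5 (w=6); MST = {0-4(w=6) 1-2(w=6) 2-5(w=2) 4-5(w=6)}
step 5: add edge 3-5 (w=9); MST = {0-4(w=6) 1-2(w=6) 2-5(w=2) 3-5(w=9) 4-5(w=6)}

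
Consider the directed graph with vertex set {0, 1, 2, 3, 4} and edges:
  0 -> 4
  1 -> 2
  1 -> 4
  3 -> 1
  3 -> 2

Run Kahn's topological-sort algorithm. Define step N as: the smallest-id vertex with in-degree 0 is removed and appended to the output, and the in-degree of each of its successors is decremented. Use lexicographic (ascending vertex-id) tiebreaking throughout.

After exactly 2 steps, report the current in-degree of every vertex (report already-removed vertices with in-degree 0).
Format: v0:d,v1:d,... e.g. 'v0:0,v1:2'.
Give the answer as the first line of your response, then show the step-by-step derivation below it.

v0:0,v1:0,v2:1,v3:0,v4:1

step 1: output 0; order=[0]; indeg=(0,1,2,0,1)
step 2: output 3; order=[0,3]; indeg=(0,0,1,0,1)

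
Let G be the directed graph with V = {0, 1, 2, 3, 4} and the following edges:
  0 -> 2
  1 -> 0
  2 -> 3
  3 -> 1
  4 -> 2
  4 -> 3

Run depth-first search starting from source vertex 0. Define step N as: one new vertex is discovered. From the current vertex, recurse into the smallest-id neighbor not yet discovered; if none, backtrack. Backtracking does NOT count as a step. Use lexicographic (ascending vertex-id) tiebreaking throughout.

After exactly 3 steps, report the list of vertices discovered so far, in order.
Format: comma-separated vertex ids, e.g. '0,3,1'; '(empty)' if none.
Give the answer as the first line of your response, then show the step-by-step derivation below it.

0,2,3

step 1: discover 0; path=0; order=0
step 2: discover 2; path=0>2; order=0,2
step 3: discover 3; path=0>2>3; order=0,2,3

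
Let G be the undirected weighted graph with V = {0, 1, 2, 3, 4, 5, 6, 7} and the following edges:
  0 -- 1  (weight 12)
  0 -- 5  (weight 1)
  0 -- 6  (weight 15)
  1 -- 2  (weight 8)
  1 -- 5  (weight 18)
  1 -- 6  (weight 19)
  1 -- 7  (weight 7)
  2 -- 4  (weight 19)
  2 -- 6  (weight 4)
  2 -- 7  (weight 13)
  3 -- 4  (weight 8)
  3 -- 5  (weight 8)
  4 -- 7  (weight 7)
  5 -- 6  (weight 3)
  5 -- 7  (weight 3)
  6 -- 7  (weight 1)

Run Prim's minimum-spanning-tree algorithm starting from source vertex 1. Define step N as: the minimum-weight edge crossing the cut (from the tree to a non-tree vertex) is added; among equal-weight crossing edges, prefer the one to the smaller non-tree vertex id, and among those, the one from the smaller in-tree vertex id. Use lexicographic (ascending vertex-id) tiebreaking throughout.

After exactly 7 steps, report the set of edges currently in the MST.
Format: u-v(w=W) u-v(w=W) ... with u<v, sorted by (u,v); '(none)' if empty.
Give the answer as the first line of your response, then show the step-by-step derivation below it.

0-5(w=1) 1-7(w=7) 2-6(w=4) 3-4(w=8) 4-7(w=7) 5-6(w=3) 6-7(w=1)

step 1: add edge 1-7 (w=7); MST = {1-7(w=7)}
step 2: add edge 6-7 (w=1); MST = {1-7(w=7) 6-7(w=1)}
step 3: add edge 5-6 (w=3); MST = {1-7(w=7) 5-6(w=3) 6-7(w=1)}
step 4: add edge 0-5 (w=1); MST = {0-5(w=1) 1-7(w=7) 5-6(w=3) 6-7(w=1)}
step 5: add edge 2-6 (w=4); MST = {0-5(w=1) 1-7(w=7) 2-6(w=4) 5-6(w=3) 6-7(w=1)}
step 6: add edge 4-7 (w=7); MST = {0-5(w=1) 1-7(w=7) 2-6(w=4) 4-7(w=7) 5-6(w=3) 6-7(w=1)}
step 7: add edge 3-4 (w=8); MST = {0-5(w=1) 1-7(w=7) 2-6(w=4) 3-4(w=8) 4-7(w=7) 5-6(w=3) 6-7(w=1)}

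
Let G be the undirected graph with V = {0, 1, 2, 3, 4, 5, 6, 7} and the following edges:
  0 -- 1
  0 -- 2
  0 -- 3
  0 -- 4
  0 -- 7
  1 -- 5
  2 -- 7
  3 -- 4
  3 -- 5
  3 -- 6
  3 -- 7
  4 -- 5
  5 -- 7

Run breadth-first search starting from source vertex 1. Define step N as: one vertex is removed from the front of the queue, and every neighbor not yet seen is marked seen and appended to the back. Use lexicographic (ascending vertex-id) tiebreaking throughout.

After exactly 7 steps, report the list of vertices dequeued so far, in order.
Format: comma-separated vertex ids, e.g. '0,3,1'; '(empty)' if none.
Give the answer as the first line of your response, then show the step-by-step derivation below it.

1,0,5,2,3,4,7

step 1: dequeue 1; queue=[0,5]; order=1
step 2: dequeue 0; queue=[5,2,3,4,7]; order=1,0
step 3: dequeue 5; queue=[2,3,4,7]; order=1,0,5
step 4: dequeue 2; queue=[3,4,7]; order=1,0,5,2
step 5: dequeue 3; queue=[4,7,6]; order=1,0,5,2,3
step 6: dequeue 4; queue=[7,6]; order=1,0,5,2,3,4
step 7: dequeue 7; queue=[6]; order=1,0,5,2,3,4,7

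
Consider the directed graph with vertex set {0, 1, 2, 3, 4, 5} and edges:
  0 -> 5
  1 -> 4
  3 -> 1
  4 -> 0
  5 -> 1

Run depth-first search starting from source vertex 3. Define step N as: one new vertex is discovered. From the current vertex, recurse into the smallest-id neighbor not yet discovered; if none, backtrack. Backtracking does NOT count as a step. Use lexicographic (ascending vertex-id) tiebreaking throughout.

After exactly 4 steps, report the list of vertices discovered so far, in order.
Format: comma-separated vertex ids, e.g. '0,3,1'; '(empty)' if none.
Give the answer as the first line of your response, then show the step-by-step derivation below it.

3,1,4,0

step 1: discover 3; path=3; order=3
step 2: discover 1; path=3>1; order=3,1
step 3: discover 4; path=3>1>4; order=3,1,4
step 4: discover 0; path=3>1>4>0; order=3,1,4,0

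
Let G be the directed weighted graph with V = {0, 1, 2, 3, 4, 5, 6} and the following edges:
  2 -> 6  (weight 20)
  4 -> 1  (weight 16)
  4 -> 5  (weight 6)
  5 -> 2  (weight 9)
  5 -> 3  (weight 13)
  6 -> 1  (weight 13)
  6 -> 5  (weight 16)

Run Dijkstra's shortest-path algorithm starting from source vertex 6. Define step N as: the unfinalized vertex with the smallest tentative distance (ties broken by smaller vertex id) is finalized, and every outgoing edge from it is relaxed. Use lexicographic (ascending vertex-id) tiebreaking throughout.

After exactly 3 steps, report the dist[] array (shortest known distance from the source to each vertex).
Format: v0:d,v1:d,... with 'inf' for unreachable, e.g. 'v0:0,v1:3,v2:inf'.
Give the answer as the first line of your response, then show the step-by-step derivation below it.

v0:inf,v1:13,v2:25,v3:29,v4:inf,v5:16,v6:0

step 1: dist = v0:inf,v1:13,v2:inf,v3:inf,v4:inf,v5:16,v6:0
step 2: dist = v0:inf,v1:13,v2:inf,v3:inf,v4:inf,v5:16,v6:0
step 3: dist = v0:inf,v1:13,v2:25,v3:29,v4:inf,v5:16,v6:0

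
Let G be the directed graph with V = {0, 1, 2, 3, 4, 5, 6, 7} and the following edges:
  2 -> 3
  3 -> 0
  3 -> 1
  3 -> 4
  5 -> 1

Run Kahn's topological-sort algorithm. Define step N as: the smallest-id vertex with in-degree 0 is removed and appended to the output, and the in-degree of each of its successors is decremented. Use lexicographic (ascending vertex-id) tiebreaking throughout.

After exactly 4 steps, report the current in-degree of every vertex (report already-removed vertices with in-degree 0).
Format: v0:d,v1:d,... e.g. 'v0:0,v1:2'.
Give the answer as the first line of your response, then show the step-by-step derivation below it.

v0:0,v1:1,v2:0,v3:0,v4:0,v5:0,v6:0,v7:0

step 1: output 2; order=[2]; indeg=(1,2,0,0,1,0,0,0)
step 2: output 3; order=[2,3]; indeg=(0,1,0,0,0,0,0,0)
step 3: output 0; order=[2,3,0]; indeg=(0,1,0,0,0,0,0,0)
step 4: output 4; order=[2,3,0,4]; indeg=(0,1,0,0,0,0,0,0)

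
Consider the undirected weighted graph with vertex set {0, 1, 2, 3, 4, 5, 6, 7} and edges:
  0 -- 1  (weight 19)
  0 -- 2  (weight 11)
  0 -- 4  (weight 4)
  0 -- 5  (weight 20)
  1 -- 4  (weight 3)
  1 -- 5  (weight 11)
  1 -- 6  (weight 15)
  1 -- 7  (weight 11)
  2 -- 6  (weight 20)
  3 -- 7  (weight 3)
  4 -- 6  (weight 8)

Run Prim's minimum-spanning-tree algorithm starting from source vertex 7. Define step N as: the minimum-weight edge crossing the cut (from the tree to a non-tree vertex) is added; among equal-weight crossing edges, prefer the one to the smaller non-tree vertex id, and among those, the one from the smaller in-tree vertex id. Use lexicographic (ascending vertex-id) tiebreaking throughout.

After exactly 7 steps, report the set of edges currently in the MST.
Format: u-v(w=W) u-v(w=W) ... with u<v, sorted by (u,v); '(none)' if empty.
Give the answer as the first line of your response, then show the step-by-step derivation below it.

0-2(w=11) 0-4(w=4) 1-4(w=3) 1-5(w=11) 1-7(w=11) 3-7(w=3) 4-6(w=8)

step 1: add edge 3-7 (w=3); MST = {3-7(w=3)}
step 2: add edge 1-7 (w=11); MST = {1-7(w=11) 3-7(w=3)}
step 3: add edge 1-4 (w=3); MST = {1-4(w=3) 1-7(w=11) 3-7(w=3)}
step 4: add edge 0-4 (w=4); MST = {0-4(w=4) 1-4(w=3) 1-7(w=11) 3-7(w=3)}
step 5: add edge 4-6 (w=8); MST = {0-4(w=4) 1-4(w=3) 1-7(w=11) 3-7(w=3) 4-6(w=8)}
step 6: add edge 0-2 (w=11); MST = {0-2(w=11) 0-4(w=4) 1-4(w=3) 1-7(w=11) 3-7(w=3) 4-6(w=8)}
step 7: add edge 1-5 (w=11); MST = {0-2(w=11) 0-4(w=4) 1-4(w=3) 1-5(w=11) 1-7(w=11) 3-7(w=3) 4-6(w=8)}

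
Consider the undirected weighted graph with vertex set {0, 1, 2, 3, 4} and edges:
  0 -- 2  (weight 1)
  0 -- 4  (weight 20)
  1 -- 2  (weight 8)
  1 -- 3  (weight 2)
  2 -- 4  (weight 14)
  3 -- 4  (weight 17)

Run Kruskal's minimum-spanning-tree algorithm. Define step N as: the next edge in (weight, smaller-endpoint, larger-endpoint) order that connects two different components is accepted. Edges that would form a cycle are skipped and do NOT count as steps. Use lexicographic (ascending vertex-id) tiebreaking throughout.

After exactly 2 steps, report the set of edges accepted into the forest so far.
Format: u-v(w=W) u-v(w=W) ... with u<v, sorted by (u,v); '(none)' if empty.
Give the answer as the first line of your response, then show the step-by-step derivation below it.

0-2(w=1) 1-3(w=2)

step 1: add edge 0-2 (w=1); MST = {0-2(w=1)}
step 2: add edge 1-3 (w=2); MST = {0-2(w=1) 1-3(w=2)}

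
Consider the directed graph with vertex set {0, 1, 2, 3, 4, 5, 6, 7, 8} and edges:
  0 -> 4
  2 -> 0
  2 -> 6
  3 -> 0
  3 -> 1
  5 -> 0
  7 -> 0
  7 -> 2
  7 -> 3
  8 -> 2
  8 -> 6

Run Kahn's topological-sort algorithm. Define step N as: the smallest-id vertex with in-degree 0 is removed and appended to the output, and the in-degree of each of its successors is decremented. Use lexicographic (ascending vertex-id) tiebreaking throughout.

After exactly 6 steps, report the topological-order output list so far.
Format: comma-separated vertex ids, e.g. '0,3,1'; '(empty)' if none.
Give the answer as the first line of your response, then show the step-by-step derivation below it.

5,7,3,1,8,2

step 1: output 5; order=[5]; indeg=(3,1,2,1,1,0,2,0,0)
step 2: output 7; order=[5,7]; indeg=(2,1,1,0,1,0,2,0,0)
step 3: output 3; order=[5,7,3]; indeg=(1,0,1,0,1,0,2,0,0)
step 4: output 1; order=[5,7,3,1]; indeg=(1,0,1,0,1,0,2,0,0)
step 5: output 8; order=[5,7,3,1,8]; indeg=(1,0,0,0,1,0,1,0,0)
step 6: output 2; order=[5,7,3,1,8,2]; indeg=(0,0,0,0,1,0,0,0,0)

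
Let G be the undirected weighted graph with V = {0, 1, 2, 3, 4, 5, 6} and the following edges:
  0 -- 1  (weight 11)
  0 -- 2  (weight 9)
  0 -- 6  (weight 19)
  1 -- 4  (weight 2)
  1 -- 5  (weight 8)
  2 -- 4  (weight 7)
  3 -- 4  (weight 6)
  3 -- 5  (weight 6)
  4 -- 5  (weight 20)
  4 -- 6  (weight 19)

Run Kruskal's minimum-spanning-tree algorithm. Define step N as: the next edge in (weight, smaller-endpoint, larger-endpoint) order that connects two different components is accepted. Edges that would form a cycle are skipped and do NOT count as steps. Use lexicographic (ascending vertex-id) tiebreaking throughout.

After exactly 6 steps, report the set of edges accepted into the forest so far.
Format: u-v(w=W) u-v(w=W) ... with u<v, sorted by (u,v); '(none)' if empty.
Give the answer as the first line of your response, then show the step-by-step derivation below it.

0-2(w=9) 0-6(w=19) 1-4(w=2) 2-4(w=7) 3-4(w=6) 3-5(w=6)

step 1: add edge 1-4 (w=2); MST = {1-4(w=2)}
step 2: add edge 3-4 (w=6); MST = {1-4(w=2) 3-4(w=6)}
step 3: add edge 3-5 (w=6); MST = {1-4(w=2) 3-4(w=6) 3-5(w=6)}
step 4: add edge 2-4 (w=7); MST = {1-4(w=2) 2-4(w=7) 3-4(w=6) 3-5(w=6)}
step 5: add edge 0-2 (w=9); MST = {0-2(w=9) 1-4(w=2) 2-4(w=7) 3-4(w=6) 3-5(w=6)}
step 6: add edge 0-6 (w=19); MST = {0-2(w=9) 0-6(w=19) 1-4(w=2) 2-4(w=7) 3-4(w=6) 3-5(w=6)}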